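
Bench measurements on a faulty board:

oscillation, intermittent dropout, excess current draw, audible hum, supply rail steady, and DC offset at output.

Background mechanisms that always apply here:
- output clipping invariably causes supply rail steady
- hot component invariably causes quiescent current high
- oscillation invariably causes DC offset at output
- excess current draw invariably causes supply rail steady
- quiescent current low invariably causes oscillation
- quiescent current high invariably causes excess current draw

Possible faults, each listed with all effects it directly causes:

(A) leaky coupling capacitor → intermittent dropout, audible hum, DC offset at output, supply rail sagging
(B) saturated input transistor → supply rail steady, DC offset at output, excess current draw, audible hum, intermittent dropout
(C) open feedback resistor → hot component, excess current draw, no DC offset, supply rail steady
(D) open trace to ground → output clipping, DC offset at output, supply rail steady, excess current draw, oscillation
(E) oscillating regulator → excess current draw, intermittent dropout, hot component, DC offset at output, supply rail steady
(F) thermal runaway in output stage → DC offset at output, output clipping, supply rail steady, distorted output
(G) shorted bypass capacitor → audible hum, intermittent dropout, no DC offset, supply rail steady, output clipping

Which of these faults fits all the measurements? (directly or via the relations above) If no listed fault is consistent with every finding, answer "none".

none

Per-candidate check:
(A) leaky coupling capacitor — fails on oscillation, excess current draw, supply rail steady (predicts supply rail sagging, not supply rail steady)
(B) saturated input transistor — does not account for oscillation
(C) open feedback resistor — oscillation miss; intermittent dropout miss; excess current draw match; audible hum miss; supply rail steady match; DC offset at output miss
(D) open trace to ground — oscillation match; intermittent dropout miss; excess current draw match; audible hum miss; supply rail steady match; DC offset at output match
(E) oscillating regulator — oscillation miss; intermittent dropout match; excess current draw match; audible hum miss; supply rail steady match; DC offset at output match
(F) thermal runaway in output stage — oscillation miss; intermittent dropout miss; excess current draw miss; audible hum miss; supply rail steady match; DC offset at output match
(G) shorted bypass capacitor — fails on oscillation, excess current draw, DC offset at output (predicts no DC offset, not DC offset at output)
None of the listed candidates fits everything.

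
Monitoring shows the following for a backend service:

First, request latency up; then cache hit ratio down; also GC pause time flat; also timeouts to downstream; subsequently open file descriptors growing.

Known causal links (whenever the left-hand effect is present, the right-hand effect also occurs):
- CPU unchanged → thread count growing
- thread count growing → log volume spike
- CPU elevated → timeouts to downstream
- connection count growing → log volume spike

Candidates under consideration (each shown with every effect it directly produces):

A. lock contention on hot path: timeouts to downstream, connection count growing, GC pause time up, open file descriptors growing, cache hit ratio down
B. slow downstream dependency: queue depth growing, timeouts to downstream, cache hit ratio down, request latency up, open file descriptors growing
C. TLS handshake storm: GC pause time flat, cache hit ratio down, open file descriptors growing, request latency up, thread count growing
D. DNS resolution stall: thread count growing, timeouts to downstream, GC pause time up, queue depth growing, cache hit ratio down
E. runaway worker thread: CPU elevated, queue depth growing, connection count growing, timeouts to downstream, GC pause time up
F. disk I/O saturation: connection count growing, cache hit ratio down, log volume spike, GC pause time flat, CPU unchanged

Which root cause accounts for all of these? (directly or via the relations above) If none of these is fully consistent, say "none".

none

Testing each hypothesis:
(A) lock contention on hot path — request latency up ✗; cache hit ratio down ✓; GC pause time flat ✗; timeouts to downstream ✓; open file descriptors growing ✓
(B) slow downstream dependency — does not account for GC pause time flat
(C) TLS handshake storm — does not account for timeouts to downstream
(D) DNS resolution stall — fails on request latency up, GC pause time flat, open file descriptors growing (predicts GC pause time up, not GC pause time flat)
(E) runaway worker thread — request latency up ✗; cache hit ratio down ✗; GC pause time flat ✗; timeouts to downstream ✓; open file descriptors growing ✗
(F) disk I/O saturation — request latency up ✗; cache hit ratio down ✓; GC pause time flat ✓; timeouts to downstream ✗; open file descriptors growing ✗
No candidate is consistent with all observations.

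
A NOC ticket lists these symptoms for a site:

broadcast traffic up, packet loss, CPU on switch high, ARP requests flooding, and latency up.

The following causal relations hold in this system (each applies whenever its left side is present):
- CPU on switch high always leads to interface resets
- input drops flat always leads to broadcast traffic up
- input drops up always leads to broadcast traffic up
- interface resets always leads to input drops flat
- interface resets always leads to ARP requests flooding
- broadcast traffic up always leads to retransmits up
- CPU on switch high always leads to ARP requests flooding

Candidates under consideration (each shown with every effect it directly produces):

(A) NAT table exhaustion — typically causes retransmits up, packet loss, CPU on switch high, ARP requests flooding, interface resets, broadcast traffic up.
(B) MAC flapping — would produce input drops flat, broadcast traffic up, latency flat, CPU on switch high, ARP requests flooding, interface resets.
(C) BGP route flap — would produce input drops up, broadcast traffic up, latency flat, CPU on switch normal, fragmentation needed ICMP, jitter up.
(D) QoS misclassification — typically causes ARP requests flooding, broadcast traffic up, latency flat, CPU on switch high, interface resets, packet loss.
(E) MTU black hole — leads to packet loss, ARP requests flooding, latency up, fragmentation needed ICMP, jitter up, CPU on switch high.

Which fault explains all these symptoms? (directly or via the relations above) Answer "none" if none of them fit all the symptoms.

E

Checking each candidate against the observations:
(A) NAT table exhaustion — does not account for latency up
(B) MAC flapping — fails on packet loss, latency up (predicts latency flat, not latency up)
(C) BGP route flap — broadcast traffic up match; packet loss miss; CPU on switch high miss; ARP requests flooding miss; latency up miss
(D) QoS misclassification — broadcast traffic up match; packet loss match; CPU on switch high match; ARP requests flooding match; latency up miss
(E) MTU black hole — accounts for every observation (broadcast traffic up through CPU on switch high → interface resets → input drops flat → broadcast traffic up)
(E) alone accounts for all the evidence.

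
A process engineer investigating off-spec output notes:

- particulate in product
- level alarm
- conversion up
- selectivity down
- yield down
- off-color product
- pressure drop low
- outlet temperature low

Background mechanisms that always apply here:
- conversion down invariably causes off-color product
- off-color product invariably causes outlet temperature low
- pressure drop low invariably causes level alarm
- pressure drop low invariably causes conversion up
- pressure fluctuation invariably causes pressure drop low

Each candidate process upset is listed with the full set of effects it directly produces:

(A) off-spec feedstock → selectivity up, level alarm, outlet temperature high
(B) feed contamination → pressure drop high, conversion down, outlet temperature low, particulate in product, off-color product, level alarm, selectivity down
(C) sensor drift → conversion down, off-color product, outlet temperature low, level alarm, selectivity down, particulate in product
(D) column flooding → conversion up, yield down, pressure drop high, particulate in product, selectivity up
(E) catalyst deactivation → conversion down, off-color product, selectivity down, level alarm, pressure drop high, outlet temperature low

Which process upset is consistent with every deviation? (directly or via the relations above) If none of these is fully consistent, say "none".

Testing each hypothesis:
(A) off-spec feedstock — fails on particulate in product, conversion up, selectivity down, yield down, off-color product, pressure drop low, outlet temperature low (predicts selectivity up, not selectivity down; predicts outlet temperature high, not outlet temperature low)
(B) feed contamination — fails on conversion up, yield down, pressure drop low (predicts conversion down, not conversion up; predicts pressure drop high, not pressure drop low)
(C) sensor drift — particulate in product +; level alarm +; conversion up -; selectivity down +; yield down -; off-color product +; pressure drop low -; outlet temperature low +
(D) column flooding — particulate in product +; level alarm -; conversion up +; selectivity down -; yield down +; off-color product -; pressure drop low -; outlet temperature low -
(E) catalyst deactivation — particulate in product -; level alarm +; conversion up -; selectivity down +; yield down -; off-color product +; pressure drop low -; outlet temperature low +
No candidate is consistent with all observations.

none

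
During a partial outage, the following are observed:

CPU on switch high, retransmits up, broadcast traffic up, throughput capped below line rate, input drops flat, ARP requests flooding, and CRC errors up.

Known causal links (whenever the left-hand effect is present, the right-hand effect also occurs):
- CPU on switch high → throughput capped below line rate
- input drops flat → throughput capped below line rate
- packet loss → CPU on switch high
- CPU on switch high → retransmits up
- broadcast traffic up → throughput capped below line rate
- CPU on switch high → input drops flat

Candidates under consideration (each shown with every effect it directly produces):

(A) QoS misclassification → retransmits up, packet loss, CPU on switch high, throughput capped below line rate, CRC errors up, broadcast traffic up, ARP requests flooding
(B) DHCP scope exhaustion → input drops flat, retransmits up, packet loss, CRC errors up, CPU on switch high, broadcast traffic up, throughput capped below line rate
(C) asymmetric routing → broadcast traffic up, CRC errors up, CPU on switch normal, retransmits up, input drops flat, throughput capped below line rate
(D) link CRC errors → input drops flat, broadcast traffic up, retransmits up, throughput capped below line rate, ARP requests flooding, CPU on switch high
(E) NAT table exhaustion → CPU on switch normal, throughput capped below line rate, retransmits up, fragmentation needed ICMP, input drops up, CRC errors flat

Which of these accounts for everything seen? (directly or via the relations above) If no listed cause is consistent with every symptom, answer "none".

Per-candidate check:
(A) QoS misclassification — CPU on switch high ✓; retransmits up ✓; broadcast traffic up ✓; throughput capped below line rate ✓; input drops flat ✓ (by CPU on switch high → input drops flat); ARP requests flooding ✓; CRC errors up ✓
(B) DHCP scope exhaustion — CPU on switch high ✓; retransmits up ✓; broadcast traffic up ✓; throughput capped below line rate ✓; input drops flat ✓; ARP requests flooding ✗; CRC errors up ✓
(C) asymmetric routing — CPU on switch high ✗; retransmits up ✓; broadcast traffic up ✓; throughput capped below line rate ✓; input drops flat ✓; ARP requests flooding ✗; CRC errors up ✓
(D) link CRC errors — CPU on switch high ✓; retransmits up ✓; broadcast traffic up ✓; throughput capped below line rate ✓; input drops flat ✓; ARP requests flooding ✓; CRC errors up ✗
(E) NAT table exhaustion — CPU on switch high ✗; retransmits up ✓; broadcast traffic up ✗; throughput capped below line rate ✓; input drops flat ✗; ARP requests flooding ✗; CRC errors up ✗
Only (A) is consistent with every observation.

A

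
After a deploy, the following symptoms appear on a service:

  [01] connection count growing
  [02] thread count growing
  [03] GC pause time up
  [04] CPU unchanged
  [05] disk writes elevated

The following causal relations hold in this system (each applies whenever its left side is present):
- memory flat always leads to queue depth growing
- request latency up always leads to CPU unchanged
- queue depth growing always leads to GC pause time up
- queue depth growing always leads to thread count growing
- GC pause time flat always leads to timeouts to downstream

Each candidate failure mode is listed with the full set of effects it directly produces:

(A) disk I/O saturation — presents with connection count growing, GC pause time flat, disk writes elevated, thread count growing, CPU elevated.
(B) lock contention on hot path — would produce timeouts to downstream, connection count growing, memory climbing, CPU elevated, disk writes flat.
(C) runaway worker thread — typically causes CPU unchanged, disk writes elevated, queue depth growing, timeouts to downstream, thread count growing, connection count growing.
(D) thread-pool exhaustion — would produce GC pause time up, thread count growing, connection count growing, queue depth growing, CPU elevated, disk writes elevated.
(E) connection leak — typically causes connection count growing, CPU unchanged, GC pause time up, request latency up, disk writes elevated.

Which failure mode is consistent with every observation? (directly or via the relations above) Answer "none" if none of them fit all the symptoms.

C

For each candidate, compare predicted effects to what was observed:
(A) disk I/O saturation — fails on GC pause time up, CPU unchanged (predicts GC pause time flat, not GC pause time up; predicts CPU elevated, not CPU unchanged)
(B) lock contention on hot path — connection count growing +; thread count growing -; GC pause time up -; CPU unchanged -; disk writes elevated -
(C) runaway worker thread — accounts for every observation (GC pause time up through queue depth growing → GC pause time up)
(D) thread-pool exhaustion — connection count growing +; thread count growing +; GC pause time up +; CPU unchanged -; disk writes elevated +
(E) connection leak — does not account for thread count growing
(C) alone accounts for all the evidence.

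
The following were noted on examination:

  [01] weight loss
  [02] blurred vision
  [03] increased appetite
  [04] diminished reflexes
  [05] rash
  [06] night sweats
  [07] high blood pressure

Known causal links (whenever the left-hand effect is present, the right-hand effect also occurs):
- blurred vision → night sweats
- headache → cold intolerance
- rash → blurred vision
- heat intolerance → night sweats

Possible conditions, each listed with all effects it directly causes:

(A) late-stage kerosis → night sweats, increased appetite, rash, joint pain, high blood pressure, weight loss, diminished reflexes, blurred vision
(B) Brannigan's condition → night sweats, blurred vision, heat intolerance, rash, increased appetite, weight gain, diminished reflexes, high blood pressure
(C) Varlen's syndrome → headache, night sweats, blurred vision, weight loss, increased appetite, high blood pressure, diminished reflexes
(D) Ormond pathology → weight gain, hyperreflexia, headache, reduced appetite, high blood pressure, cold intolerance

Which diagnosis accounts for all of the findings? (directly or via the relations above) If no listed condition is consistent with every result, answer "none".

For each candidate, compare predicted effects to what was observed:
(A) late-stage kerosis — weight loss match; blurred vision match; increased appetite match; diminished reflexes match; rash match; night sweats match; high blood pressure match
(B) Brannigan's condition — fails on weight loss (predicts weight gain, not weight loss)
(C) Varlen's syndrome — weight loss match; blurred vision match; increased appetite match; diminished reflexes match; rash miss; night sweats match; high blood pressure match
(D) Ormond pathology — weight loss miss; blurred vision miss; increased appetite miss; diminished reflexes miss; rash miss; night sweats miss; high blood pressure match
(A) alone accounts for all the evidence.

A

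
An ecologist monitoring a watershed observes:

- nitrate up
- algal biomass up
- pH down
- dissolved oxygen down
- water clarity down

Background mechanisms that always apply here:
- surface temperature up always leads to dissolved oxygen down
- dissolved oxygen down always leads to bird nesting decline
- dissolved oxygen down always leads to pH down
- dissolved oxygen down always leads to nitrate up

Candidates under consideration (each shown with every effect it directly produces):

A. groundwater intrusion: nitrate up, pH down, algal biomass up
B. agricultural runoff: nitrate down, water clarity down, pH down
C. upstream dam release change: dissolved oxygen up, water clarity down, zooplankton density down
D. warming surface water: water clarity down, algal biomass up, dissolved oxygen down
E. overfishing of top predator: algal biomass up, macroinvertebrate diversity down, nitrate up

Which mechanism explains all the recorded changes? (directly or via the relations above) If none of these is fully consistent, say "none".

Per-candidate check:
(A) groundwater intrusion — nitrate up match; algal biomass up match; pH down match; dissolved oxygen down miss; water clarity down miss
(B) agricultural runoff — nitrate up miss; algal biomass up miss; pH down match; dissolved oxygen down miss; water clarity down match
(C) upstream dam release change — nitrate up miss; algal biomass up miss; pH down miss; dissolved oxygen down miss; water clarity down match
(D) warming surface water — accounts for every observation (nitrate up via dissolved oxygen down → nitrate up)
(E) overfishing of top predator — nitrate up match; algal biomass up match; pH down miss; dissolved oxygen down miss; water clarity down miss
(D) is the only candidate with no mismatches.

D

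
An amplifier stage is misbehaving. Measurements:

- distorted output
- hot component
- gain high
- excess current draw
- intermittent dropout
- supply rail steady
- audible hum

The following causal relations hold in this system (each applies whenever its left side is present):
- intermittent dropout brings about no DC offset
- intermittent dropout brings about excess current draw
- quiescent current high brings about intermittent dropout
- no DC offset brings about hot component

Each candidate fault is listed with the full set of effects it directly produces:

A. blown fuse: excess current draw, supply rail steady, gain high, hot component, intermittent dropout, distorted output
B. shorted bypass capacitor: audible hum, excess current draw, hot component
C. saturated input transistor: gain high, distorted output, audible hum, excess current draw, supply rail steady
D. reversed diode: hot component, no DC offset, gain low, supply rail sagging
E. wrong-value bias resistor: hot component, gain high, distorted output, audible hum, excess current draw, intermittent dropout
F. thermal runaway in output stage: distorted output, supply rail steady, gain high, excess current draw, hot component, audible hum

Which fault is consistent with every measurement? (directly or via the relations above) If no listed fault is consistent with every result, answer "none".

For each candidate, compare predicted effects to what was observed:
(A) blown fuse — does not account for audible hum
(B) shorted bypass capacitor — distorted output miss; hot component match; gain high miss; excess current draw match; intermittent dropout miss; supply rail steady miss; audible hum match
(C) saturated input transistor — does not account for hot component, intermittent dropout
(D) reversed diode — fails on distorted output, gain high, excess current draw, intermittent dropout, supply rail steady, audible hum (predicts gain low, not gain high; predicts supply rail sagging, not supply rail steady)
(E) wrong-value bias resistor — distorted output match; hot component match; gain high match; excess current draw match; intermittent dropout match; supply rail steady miss; audible hum match
(F) thermal runaway in output stage — distorted output match; hot component match; gain high match; excess current draw match; intermittent dropout miss; supply rail steady match; audible hum match
None of the listed candidates fits everything.

none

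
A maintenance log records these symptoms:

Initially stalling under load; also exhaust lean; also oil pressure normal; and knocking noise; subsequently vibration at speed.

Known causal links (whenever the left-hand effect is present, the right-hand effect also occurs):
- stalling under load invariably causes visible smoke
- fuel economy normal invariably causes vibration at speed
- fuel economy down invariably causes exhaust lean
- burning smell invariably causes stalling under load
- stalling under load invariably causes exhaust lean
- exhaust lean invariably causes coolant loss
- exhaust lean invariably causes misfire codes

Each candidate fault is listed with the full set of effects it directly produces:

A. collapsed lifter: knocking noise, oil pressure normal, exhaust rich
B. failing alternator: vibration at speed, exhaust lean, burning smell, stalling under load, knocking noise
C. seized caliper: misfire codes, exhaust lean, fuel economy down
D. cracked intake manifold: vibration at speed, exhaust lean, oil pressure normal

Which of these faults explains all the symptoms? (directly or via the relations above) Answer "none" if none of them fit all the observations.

Per-candidate check:
(A) collapsed lifter — fails on stalling under load, exhaust lean, vibration at speed (predicts exhaust rich, not exhaust lean)
(B) failing alternator — stalling under load yes; exhaust lean yes; oil pressure normal NO; knocking noise yes; vibration at speed yes
(C) seized caliper — does not account for stalling under load, oil pressure normal, knocking noise, vibration at speed
(D) cracked intake manifold — stalling under load NO; exhaust lean yes; oil pressure normal yes; knocking noise NO; vibration at speed yes
None of the listed candidates fits everything.

none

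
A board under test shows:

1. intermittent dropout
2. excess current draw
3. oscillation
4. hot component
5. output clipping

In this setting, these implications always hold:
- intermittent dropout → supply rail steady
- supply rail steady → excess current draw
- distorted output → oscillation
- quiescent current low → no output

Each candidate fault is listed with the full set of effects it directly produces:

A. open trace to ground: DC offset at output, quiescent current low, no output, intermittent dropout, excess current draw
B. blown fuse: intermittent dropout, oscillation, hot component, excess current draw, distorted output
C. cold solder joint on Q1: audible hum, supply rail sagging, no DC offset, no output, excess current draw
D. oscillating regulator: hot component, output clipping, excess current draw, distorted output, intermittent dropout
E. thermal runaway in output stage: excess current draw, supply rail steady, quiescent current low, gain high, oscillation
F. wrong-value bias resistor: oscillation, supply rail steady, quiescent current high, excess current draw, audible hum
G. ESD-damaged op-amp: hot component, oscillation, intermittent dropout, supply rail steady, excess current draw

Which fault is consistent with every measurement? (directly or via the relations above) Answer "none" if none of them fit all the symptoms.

D

For each candidate, compare predicted effects to what was observed:
(A) open trace to ground — does not account for oscillation, hot component, output clipping
(B) blown fuse — does not account for output clipping
(C) cold solder joint on Q1 — intermittent dropout ✗; excess current draw ✓; oscillation ✗; hot component ✗; output clipping ✗
(D) oscillating regulator — intermittent dropout ✓; excess current draw ✓; oscillation ✓ (through distorted output → oscillation); hot component ✓; output clipping ✓
(E) thermal runaway in output stage — does not account for intermittent dropout, hot component, output clipping
(F) wrong-value bias resistor — does not account for intermittent dropout, hot component, output clipping
(G) ESD-damaged op-amp — does not account for output clipping
(D) alone accounts for all the evidence.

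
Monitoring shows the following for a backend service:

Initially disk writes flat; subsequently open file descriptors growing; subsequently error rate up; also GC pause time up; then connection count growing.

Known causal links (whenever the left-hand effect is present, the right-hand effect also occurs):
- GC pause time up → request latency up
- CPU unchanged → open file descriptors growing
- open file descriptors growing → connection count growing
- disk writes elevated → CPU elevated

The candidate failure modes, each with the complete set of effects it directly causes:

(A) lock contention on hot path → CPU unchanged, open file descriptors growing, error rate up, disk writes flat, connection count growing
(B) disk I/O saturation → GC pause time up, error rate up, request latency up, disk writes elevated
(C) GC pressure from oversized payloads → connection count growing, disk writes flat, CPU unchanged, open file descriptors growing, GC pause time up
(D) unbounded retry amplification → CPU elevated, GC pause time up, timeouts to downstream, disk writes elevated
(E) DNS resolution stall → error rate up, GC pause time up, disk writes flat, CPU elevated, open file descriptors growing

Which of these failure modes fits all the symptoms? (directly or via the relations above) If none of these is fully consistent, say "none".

E

For each candidate, compare predicted effects to what was observed:
(A) lock contention on hot path — disk writes flat ✓; open file descriptors growing ✓; error rate up ✓; GC pause time up ✗; connection count growing ✓
(B) disk I/O saturation — disk writes flat ✗; open file descriptors growing ✗; error rate up ✓; GC pause time up ✓; connection count growing ✗
(C) GC pressure from oversized payloads — disk writes flat ✓; open file descriptors growing ✓; error rate up ✗; GC pause time up ✓; connection count growing ✓
(D) unbounded retry amplification — fails on disk writes flat, open file descriptors growing, error rate up, connection count growing (predicts disk writes elevated, not disk writes flat)
(E) DNS resolution stall — disk writes flat ✓; open file descriptors growing ✓; error rate up ✓; GC pause time up ✓; connection count growing ✓ (through open file descriptors growing → connection count growing)
Only (E) is consistent with every observation.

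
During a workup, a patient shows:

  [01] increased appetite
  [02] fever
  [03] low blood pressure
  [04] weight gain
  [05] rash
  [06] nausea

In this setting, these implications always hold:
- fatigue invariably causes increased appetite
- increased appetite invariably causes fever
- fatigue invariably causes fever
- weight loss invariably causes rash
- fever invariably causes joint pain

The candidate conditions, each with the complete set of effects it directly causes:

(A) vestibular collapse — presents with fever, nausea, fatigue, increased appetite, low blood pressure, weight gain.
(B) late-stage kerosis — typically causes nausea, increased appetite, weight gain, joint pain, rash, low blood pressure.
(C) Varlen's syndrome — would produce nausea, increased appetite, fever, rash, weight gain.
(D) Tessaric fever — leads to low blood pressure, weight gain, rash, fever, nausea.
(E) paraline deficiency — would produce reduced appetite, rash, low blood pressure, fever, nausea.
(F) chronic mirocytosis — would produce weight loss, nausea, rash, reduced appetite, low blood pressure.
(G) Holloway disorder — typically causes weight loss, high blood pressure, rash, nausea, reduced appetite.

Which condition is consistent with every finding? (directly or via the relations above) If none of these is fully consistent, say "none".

Testing each hypothesis:
(A) vestibular collapse — does not account for rash
(B) late-stage kerosis — increased appetite +; fever + (by increased appetite → fever); low blood pressure +; weight gain +; rash +; nausea +
(C) Varlen's syndrome — does not account for low blood pressure
(D) Tessaric fever — does not account for increased appetite
(E) paraline deficiency — fails on increased appetite, weight gain (predicts reduced appetite, not increased appetite)
(F) chronic mirocytosis — increased appetite -; fever -; low blood pressure +; weight gain -; rash +; nausea +
(G) Holloway disorder — fails on increased appetite, fever, low blood pressure, weight gain (predicts reduced appetite, not increased appetite; predicts high blood pressure, not low blood pressure; predicts weight loss, not weight gain)
Only (B) is consistent with every observation.

B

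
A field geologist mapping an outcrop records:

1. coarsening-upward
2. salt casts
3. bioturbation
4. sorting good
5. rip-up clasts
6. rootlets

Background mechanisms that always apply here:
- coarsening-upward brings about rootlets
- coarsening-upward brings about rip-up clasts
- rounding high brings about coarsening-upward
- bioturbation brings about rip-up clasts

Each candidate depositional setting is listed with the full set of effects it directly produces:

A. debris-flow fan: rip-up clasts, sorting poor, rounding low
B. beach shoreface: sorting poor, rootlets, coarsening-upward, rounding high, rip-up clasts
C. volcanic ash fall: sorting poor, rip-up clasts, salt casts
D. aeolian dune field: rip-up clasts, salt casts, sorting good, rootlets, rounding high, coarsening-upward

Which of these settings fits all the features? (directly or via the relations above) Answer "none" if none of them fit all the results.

Per-candidate check:
(A) debris-flow fan — fails on coarsening-upward, salt casts, bioturbation, sorting good, rootlets (predicts sorting poor, not sorting good)
(B) beach shoreface — fails on salt casts, bioturbation, sorting good (predicts sorting poor, not sorting good)
(C) volcanic ash fall — fails on coarsening-upward, bioturbation, sorting good, rootlets (predicts sorting poor, not sorting good)
(D) aeolian dune field — coarsening-upward +; salt casts +; bioturbation -; sorting good +; rip-up clasts +; rootlets +
None of the listed candidates fits everything.

none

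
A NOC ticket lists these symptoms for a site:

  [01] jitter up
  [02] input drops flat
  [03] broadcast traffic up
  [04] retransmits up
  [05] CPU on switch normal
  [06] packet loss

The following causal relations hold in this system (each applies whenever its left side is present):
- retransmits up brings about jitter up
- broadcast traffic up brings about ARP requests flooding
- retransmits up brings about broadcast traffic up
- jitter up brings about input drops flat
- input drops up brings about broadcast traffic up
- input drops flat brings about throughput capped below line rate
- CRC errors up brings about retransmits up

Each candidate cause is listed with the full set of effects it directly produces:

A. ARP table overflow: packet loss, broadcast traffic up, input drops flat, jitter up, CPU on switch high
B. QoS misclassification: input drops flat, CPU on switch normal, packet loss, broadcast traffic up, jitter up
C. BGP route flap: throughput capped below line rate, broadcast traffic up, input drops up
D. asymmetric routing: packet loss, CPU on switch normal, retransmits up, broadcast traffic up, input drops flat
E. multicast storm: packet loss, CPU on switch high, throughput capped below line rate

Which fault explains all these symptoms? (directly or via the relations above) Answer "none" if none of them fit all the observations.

D

Checking each candidate against the observations:
(A) ARP table overflow — jitter up yes; input drops flat yes; broadcast traffic up yes; retransmits up NO; CPU on switch normal NO; packet loss yes
(B) QoS misclassification — does not account for retransmits up
(C) BGP route flap — jitter up NO; input drops flat NO; broadcast traffic up yes; retransmits up NO; CPU on switch normal NO; packet loss NO
(D) asymmetric routing — jitter up yes (through retransmits up → jitter up); input drops flat yes; broadcast traffic up yes; retransmits up yes; CPU on switch normal yes; packet loss yes
(E) multicast storm — jitter up NO; input drops flat NO; broadcast traffic up NO; retransmits up NO; CPU on switch normal NO; packet loss yes
Only (D) is consistent with every observation.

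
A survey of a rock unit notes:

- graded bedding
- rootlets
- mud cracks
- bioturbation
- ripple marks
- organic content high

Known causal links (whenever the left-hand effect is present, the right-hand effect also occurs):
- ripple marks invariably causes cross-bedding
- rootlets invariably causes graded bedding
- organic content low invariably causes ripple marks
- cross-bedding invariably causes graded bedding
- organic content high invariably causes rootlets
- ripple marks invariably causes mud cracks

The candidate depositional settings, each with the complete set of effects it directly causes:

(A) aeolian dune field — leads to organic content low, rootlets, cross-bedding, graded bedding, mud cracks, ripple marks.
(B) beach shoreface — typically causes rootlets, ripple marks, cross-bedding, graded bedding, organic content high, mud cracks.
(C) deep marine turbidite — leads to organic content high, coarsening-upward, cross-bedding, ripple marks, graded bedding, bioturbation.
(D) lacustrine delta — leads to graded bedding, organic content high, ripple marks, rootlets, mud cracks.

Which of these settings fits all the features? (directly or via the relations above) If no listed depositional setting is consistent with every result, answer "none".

C

For each candidate, compare predicted effects to what was observed:
(A) aeolian dune field — fails on bioturbation, organic content high (predicts organic content low, not organic content high)
(B) beach shoreface — graded bedding yes; rootlets yes; mud cracks yes; bioturbation NO; ripple marks yes; organic content high yes
(C) deep marine turbidite — graded bedding yes; rootlets yes (by organic content high → rootlets); mud cracks yes (by ripple marks → mud cracks); bioturbation yes; ripple marks yes; organic content high yes
(D) lacustrine delta — graded bedding yes; rootlets yes; mud cracks yes; bioturbation NO; ripple marks yes; organic content high yes
(C) is the only candidate with no mismatches.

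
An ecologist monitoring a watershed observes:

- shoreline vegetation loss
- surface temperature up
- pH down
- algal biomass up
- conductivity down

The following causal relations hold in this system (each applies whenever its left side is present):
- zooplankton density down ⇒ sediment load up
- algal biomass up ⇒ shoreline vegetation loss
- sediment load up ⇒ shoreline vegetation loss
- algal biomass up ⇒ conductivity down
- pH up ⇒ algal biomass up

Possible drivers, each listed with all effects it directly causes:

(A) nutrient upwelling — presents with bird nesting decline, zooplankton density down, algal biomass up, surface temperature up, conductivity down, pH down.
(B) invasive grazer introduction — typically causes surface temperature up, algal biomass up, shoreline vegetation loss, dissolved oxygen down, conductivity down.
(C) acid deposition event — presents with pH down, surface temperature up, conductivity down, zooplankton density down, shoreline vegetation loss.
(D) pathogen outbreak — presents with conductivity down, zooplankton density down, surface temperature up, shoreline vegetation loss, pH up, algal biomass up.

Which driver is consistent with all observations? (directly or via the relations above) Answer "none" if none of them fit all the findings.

A

Per-candidate check:
(A) nutrient upwelling — shoreline vegetation loss match (by algal biomass up → shoreline vegetation loss); surface temperature up match; pH down match; algal biomass up match; conductivity down match
(B) invasive grazer introduction — does not account for pH down
(C) acid deposition event — does not account for algal biomass up
(D) pathogen outbreak — shoreline vegetation loss match; surface temperature up match; pH down miss; algal biomass up match; conductivity down match
(A) alone accounts for all the evidence.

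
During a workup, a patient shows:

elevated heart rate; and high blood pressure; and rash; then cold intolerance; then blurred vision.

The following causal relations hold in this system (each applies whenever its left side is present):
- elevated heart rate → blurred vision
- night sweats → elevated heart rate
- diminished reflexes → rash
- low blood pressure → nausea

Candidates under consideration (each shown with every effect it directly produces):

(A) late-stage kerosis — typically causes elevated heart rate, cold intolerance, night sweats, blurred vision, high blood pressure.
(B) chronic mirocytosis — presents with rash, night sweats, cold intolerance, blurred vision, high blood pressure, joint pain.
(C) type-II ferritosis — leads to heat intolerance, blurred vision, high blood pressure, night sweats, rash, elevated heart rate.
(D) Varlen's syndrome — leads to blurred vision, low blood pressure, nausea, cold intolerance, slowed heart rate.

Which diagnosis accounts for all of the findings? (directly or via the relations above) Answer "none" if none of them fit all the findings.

B

Testing each hypothesis:
(A) late-stage kerosis — elevated heart rate yes; high blood pressure yes; rash NO; cold intolerance yes; blurred vision yes
(B) chronic mirocytosis — accounts for every observation (elevated heart rate through night sweats → elevated heart rate)
(C) type-II ferritosis — elevated heart rate yes; high blood pressure yes; rash yes; cold intolerance NO; blurred vision yes
(D) Varlen's syndrome — fails on elevated heart rate, high blood pressure, rash (predicts slowed heart rate, not elevated heart rate; predicts low blood pressure, not high blood pressure)
(B) is the only candidate with no mismatches.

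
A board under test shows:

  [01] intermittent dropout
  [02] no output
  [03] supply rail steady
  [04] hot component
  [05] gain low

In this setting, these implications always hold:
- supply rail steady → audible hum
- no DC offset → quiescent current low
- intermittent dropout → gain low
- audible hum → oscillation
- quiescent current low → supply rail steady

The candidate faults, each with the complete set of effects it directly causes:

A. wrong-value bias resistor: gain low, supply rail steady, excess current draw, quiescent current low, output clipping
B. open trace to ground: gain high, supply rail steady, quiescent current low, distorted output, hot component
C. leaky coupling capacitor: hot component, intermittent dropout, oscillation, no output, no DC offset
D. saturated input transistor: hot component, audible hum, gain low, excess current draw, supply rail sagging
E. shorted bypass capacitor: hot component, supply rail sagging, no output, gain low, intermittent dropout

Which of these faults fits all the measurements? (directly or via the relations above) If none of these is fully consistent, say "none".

Per-candidate check:
(A) wrong-value bias resistor — does not account for intermittent dropout, no output, hot component
(B) open trace to ground — fails on intermittent dropout, no output, gain low (predicts gain high, not gain low)
(C) leaky coupling capacitor — intermittent dropout yes; no output yes; supply rail steady yes (through no DC offset → quiescent current low → supply rail steady); hot component yes; gain low yes (through intermittent dropout → gain low)
(D) saturated input transistor — intermittent dropout NO; no output NO; supply rail steady NO; hot component yes; gain low yes
(E) shorted bypass capacitor — fails on supply rail steady (predicts supply rail sagging, not supply rail steady)
(C) is the only candidate with no mismatches.

C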